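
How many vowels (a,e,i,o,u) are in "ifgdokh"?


Input: ifgdokh
Checking each character:
  'i' at position 0: vowel (running total: 1)
  'f' at position 1: consonant
  'g' at position 2: consonant
  'd' at position 3: consonant
  'o' at position 4: vowel (running total: 2)
  'k' at position 5: consonant
  'h' at position 6: consonant
Total vowels: 2

2


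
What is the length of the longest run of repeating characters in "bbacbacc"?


Input: "bbacbacc"
Scanning for longest run:
  Position 1 ('b'): continues run of 'b', length=2
  Position 2 ('a'): new char, reset run to 1
  Position 3 ('c'): new char, reset run to 1
  Position 4 ('b'): new char, reset run to 1
  Position 5 ('a'): new char, reset run to 1
  Position 6 ('c'): new char, reset run to 1
  Position 7 ('c'): continues run of 'c', length=2
Longest run: 'b' with length 2

2


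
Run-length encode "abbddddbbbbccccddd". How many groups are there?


Input: abbddddbbbbccccddd
Scanning for consecutive runs:
  Group 1: 'a' x 1 (positions 0-0)
  Group 2: 'b' x 2 (positions 1-2)
  Group 3: 'd' x 4 (positions 3-6)
  Group 4: 'b' x 4 (positions 7-10)
  Group 5: 'c' x 4 (positions 11-14)
  Group 6: 'd' x 3 (positions 15-17)
Total groups: 6

6


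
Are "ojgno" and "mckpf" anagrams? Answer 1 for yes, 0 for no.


Strings: "ojgno", "mckpf"
Sorted first:  gjnoo
Sorted second: cfkmp
Differ at position 0: 'g' vs 'c' => not anagrams

0


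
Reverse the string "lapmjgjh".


Input: lapmjgjh
Reading characters right to left:
  Position 7: 'h'
  Position 6: 'j'
  Position 5: 'g'
  Position 4: 'j'
  Position 3: 'm'
  Position 2: 'p'
  Position 1: 'a'
  Position 0: 'l'
Reversed: hjgjmpal

hjgjmpal


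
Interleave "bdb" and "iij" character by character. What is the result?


Interleaving "bdb" and "iij":
  Position 0: 'b' from first, 'i' from second => "bi"
  Position 1: 'd' from first, 'i' from second => "di"
  Position 2: 'b' from first, 'j' from second => "bj"
Result: bidibj

bidibj


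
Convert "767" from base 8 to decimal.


Input: "767" in base 8
Positional expansion:
  Digit '7' (value 7) x 8^2 = 448
  Digit '6' (value 6) x 8^1 = 48
  Digit '7' (value 7) x 8^0 = 7
Sum = 503

503


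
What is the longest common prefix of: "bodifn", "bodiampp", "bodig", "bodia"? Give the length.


Words: bodifn, bodiampp, bodig, bodia
  Position 0: all 'b' => match
  Position 1: all 'o' => match
  Position 2: all 'd' => match
  Position 3: all 'i' => match
  Position 4: ('f', 'a', 'g', 'a') => mismatch, stop
LCP = "bodi" (length 4)

4


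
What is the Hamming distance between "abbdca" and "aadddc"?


Comparing "abbdca" and "aadddc" position by position:
  Position 0: 'a' vs 'a' => same
  Position 1: 'b' vs 'a' => differ
  Position 2: 'b' vs 'd' => differ
  Position 3: 'd' vs 'd' => same
  Position 4: 'c' vs 'd' => differ
  Position 5: 'a' vs 'c' => differ
Total differences (Hamming distance): 4

4


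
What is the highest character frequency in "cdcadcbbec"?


Input: cdcadcbbec
Character counts:
  'a': 1
  'b': 2
  'c': 4
  'd': 2
  'e': 1
Maximum frequency: 4

4


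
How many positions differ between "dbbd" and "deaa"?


Comparing "dbbd" and "deaa" position by position:
  Position 0: 'd' vs 'd' => same
  Position 1: 'b' vs 'e' => DIFFER
  Position 2: 'b' vs 'a' => DIFFER
  Position 3: 'd' vs 'a' => DIFFER
Positions that differ: 3

3


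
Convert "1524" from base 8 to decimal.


Input: "1524" in base 8
Positional expansion:
  Digit '1' (value 1) x 8^3 = 512
  Digit '5' (value 5) x 8^2 = 320
  Digit '2' (value 2) x 8^1 = 16
  Digit '4' (value 4) x 8^0 = 4
Sum = 852

852


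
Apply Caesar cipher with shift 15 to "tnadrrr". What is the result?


Caesar cipher: shift "tnadrrr" by 15
  't' (pos 19) + 15 = pos 8 = 'i'
  'n' (pos 13) + 15 = pos 2 = 'c'
  'a' (pos 0) + 15 = pos 15 = 'p'
  'd' (pos 3) + 15 = pos 18 = 's'
  'r' (pos 17) + 15 = pos 6 = 'g'
  'r' (pos 17) + 15 = pos 6 = 'g'
  'r' (pos 17) + 15 = pos 6 = 'g'
Result: icpsggg

icpsggg


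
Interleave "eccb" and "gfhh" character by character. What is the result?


Interleaving "eccb" and "gfhh":
  Position 0: 'e' from first, 'g' from second => "eg"
  Position 1: 'c' from first, 'f' from second => "cf"
  Position 2: 'c' from first, 'h' from second => "ch"
  Position 3: 'b' from first, 'h' from second => "bh"
Result: egcfchbh

egcfchbh


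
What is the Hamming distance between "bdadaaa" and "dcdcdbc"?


Comparing "bdadaaa" and "dcdcdbc" position by position:
  Position 0: 'b' vs 'd' => differ
  Position 1: 'd' vs 'c' => differ
  Position 2: 'a' vs 'd' => differ
  Position 3: 'd' vs 'c' => differ
  Position 4: 'a' vs 'd' => differ
  Position 5: 'a' vs 'b' => differ
  Position 6: 'a' vs 'c' => differ
Total differences (Hamming distance): 7

7


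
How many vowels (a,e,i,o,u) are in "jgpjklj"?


Input: jgpjklj
Checking each character:
  'j' at position 0: consonant
  'g' at position 1: consonant
  'p' at position 2: consonant
  'j' at position 3: consonant
  'k' at position 4: consonant
  'l' at position 5: consonant
  'j' at position 6: consonant
Total vowels: 0

0


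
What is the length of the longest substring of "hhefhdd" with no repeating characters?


Input: "hhefhdd"
Sliding window (track last position of each char):
  Position 0 ('h'): window [0,0] length 1 -- new best
  Position 1 ('h'): repeat (last at 0), move window start to 1
  Position 1 ('h'): window [1,1] length 1
  Position 2 ('e'): window [1,2] length 2 -- new best
  Position 3 ('f'): window [1,3] length 3 -- new best
  Position 4 ('h'): repeat (last at 1), move window start to 2
  Position 4 ('h'): window [2,4] length 3
  Position 5 ('d'): window [2,5] length 4 -- new best
  Position 6 ('d'): repeat (last at 5), move window start to 6
  Position 6 ('d'): window [6,6] length 1
Longest substring with no repeats: "efhd" with length 4

4


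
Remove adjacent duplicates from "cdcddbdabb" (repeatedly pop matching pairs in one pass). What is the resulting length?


Input: cdcddbdabb
Stack-based adjacent duplicate removal:
  Read 'c': push. Stack: c
  Read 'd': push. Stack: cd
  Read 'c': push. Stack: cdc
  Read 'd': push. Stack: cdcd
  Read 'd': matches stack top 'd' => pop. Stack: cdc
  Read 'b': push. Stack: cdcb
  Read 'd': push. Stack: cdcbd
  Read 'a': push. Stack: cdcbda
  Read 'b': push. Stack: cdcbdab
  Read 'b': matches stack top 'b' => pop. Stack: cdcbda
Final stack: "cdcbda" (length 6)

6


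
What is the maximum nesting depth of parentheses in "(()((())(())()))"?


Input: "(()((())(())()))"
Tracking depth:
  Position 0 '(': depth becomes 1
  Position 1 '(': depth becomes 2
  Position 2 ')': depth becomes 1
  Position 3 '(': depth becomes 2
  Position 4 '(': depth becomes 3
  Position 5 '(': depth becomes 4
  Position 6 ')': depth becomes 3
  Position 7 ')': depth becomes 2
  Position 8 '(': depth becomes 3
  Position 9 '(': depth becomes 4
  Position 10 ')': depth becomes 3
  Position 11 ')': depth becomes 2
  Position 12 '(': depth becomes 3
  Position 13 ')': depth becomes 2
  Position 14 ')': depth becomes 1
  Position 15 ')': depth becomes 0
Maximum depth reached: 4

4


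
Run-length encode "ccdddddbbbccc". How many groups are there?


Input: ccdddddbbbccc
Scanning for consecutive runs:
  Group 1: 'c' x 2 (positions 0-1)
  Group 2: 'd' x 5 (positions 2-6)
  Group 3: 'b' x 3 (positions 7-9)
  Group 4: 'c' x 3 (positions 10-12)
Total groups: 4

4


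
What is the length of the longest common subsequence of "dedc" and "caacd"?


LCS of "dedc" and "caacd"
DP table:
           c    a    a    c    d
      0    0    0    0    0    0
  d   0    0    0    0    0    1
  e   0    0    0    0    0    1
  d   0    0    0    0    0    1
  c   0    1    1    1    1    1
LCS length = dp[4][5] = 1

1


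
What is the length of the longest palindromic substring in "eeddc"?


Input: "eeddc"
Checking substrings for palindromes:
  [0:2] "ee" (len 2) => palindrome
  [2:4] "dd" (len 2) => palindrome
Longest palindromic substring: "ee" with length 2

2


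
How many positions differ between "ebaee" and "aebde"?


Comparing "ebaee" and "aebde" position by position:
  Position 0: 'e' vs 'a' => DIFFER
  Position 1: 'b' vs 'e' => DIFFER
  Position 2: 'a' vs 'b' => DIFFER
  Position 3: 'e' vs 'd' => DIFFER
  Position 4: 'e' vs 'e' => same
Positions that differ: 4

4


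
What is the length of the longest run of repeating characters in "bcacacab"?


Input: "bcacacab"
Scanning for longest run:
  Position 1 ('c'): new char, reset run to 1
  Position 2 ('a'): new char, reset run to 1
  Position 3 ('c'): new char, reset run to 1
  Position 4 ('a'): new char, reset run to 1
  Position 5 ('c'): new char, reset run to 1
  Position 6 ('a'): new char, reset run to 1
  Position 7 ('b'): new char, reset run to 1
Longest run: 'b' with length 1

1


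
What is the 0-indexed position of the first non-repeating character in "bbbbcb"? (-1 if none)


Input: bbbbcb
Character frequencies:
  'b': 5
  'c': 1
Scanning left to right for freq == 1:
  Position 0 ('b'): freq=5, skip
  Position 1 ('b'): freq=5, skip
  Position 2 ('b'): freq=5, skip
  Position 3 ('b'): freq=5, skip
  Position 4 ('c'): unique! => answer = 4

4


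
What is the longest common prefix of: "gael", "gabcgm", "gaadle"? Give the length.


Words: gael, gabcgm, gaadle
  Position 0: all 'g' => match
  Position 1: all 'a' => match
  Position 2: ('e', 'b', 'a') => mismatch, stop
LCP = "ga" (length 2)

2


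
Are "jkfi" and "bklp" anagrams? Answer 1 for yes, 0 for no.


Strings: "jkfi", "bklp"
Sorted first:  fijk
Sorted second: bklp
Differ at position 0: 'f' vs 'b' => not anagrams

0


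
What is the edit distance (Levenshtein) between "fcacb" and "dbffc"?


Computing edit distance: "fcacb" -> "dbffc"
DP table:
           d    b    f    f    c
      0    1    2    3    4    5
  f   1    1    2    2    3    4
  c   2    2    2    3    3    3
  a   3    3    3    3    4    4
  c   4    4    4    4    4    4
  b   5    5    4    5    5    5
Edit distance = dp[5][5] = 5

5


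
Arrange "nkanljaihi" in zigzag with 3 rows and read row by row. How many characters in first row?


Zigzag "nkanljaihi" into 3 rows:
Placing characters:
  'n' => row 0
  'k' => row 1
  'a' => row 2
  'n' => row 1
  'l' => row 0
  'j' => row 1
  'a' => row 2
  'i' => row 1
  'h' => row 0
  'i' => row 1
Rows:
  Row 0: "nlh"
  Row 1: "knjii"
  Row 2: "aa"
First row length: 3

3


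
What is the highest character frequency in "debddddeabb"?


Input: debddddeabb
Character counts:
  'a': 1
  'b': 3
  'd': 5
  'e': 2
Maximum frequency: 5

5


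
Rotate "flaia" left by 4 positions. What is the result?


Input: "flaia", rotate left by 4
First 4 characters: "flai"
Remaining characters: "a"
Concatenate remaining + first: "a" + "flai" = "aflai"

aflai


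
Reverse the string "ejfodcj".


Input: ejfodcj
Reading characters right to left:
  Position 6: 'j'
  Position 5: 'c'
  Position 4: 'd'
  Position 3: 'o'
  Position 2: 'f'
  Position 1: 'j'
  Position 0: 'e'
Reversed: jcdofje

jcdofje


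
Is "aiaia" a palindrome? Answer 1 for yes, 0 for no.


Input: aiaia
Reversed: aiaia
  Compare pos 0 ('a') with pos 4 ('a'): match
  Compare pos 1 ('i') with pos 3 ('i'): match
Result: palindrome

1


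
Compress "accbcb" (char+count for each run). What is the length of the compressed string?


Input: accbcb
Runs:
  'a' x 1 => "a1"
  'c' x 2 => "c2"
  'b' x 1 => "b1"
  'c' x 1 => "c1"
  'b' x 1 => "b1"
Compressed: "a1c2b1c1b1"
Compressed length: 10

10


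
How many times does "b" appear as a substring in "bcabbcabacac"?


Searching for "b" in "bcabbcabacac"
Scanning each position:
  Position 0: "b" => MATCH
  Position 1: "c" => no
  Position 2: "a" => no
  Position 3: "b" => MATCH
  Position 4: "b" => MATCH
  Position 5: "c" => no
  Position 6: "a" => no
  Position 7: "b" => MATCH
  Position 8: "a" => no
  Position 9: "c" => no
  Position 10: "a" => no
  Position 11: "c" => no
Total occurrences: 4

4


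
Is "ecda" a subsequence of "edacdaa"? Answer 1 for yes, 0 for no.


Check if "ecda" is a subsequence of "edacdaa"
Greedy scan:
  Position 0 ('e'): matches sub[0] = 'e'
  Position 1 ('d'): no match needed
  Position 2 ('a'): no match needed
  Position 3 ('c'): matches sub[1] = 'c'
  Position 4 ('d'): matches sub[2] = 'd'
  Position 5 ('a'): matches sub[3] = 'a'
  Position 6 ('a'): no match needed
All 4 characters matched => is a subsequence

1


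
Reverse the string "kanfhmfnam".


Input: kanfhmfnam
Reading characters right to left:
  Position 9: 'm'
  Position 8: 'a'
  Position 7: 'n'
  Position 6: 'f'
  Position 5: 'm'
  Position 4: 'h'
  Position 3: 'f'
  Position 2: 'n'
  Position 1: 'a'
  Position 0: 'k'
Reversed: manfmhfnak

manfmhfnak


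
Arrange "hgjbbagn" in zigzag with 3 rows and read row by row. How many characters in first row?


Zigzag "hgjbbagn" into 3 rows:
Placing characters:
  'h' => row 0
  'g' => row 1
  'j' => row 2
  'b' => row 1
  'b' => row 0
  'a' => row 1
  'g' => row 2
  'n' => row 1
Rows:
  Row 0: "hb"
  Row 1: "gban"
  Row 2: "jg"
First row length: 2

2


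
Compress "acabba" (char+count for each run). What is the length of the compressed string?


Input: acabba
Runs:
  'a' x 1 => "a1"
  'c' x 1 => "c1"
  'a' x 1 => "a1"
  'b' x 2 => "b2"
  'a' x 1 => "a1"
Compressed: "a1c1a1b2a1"
Compressed length: 10

10


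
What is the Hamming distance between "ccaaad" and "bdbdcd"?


Comparing "ccaaad" and "bdbdcd" position by position:
  Position 0: 'c' vs 'b' => differ
  Position 1: 'c' vs 'd' => differ
  Position 2: 'a' vs 'b' => differ
  Position 3: 'a' vs 'd' => differ
  Position 4: 'a' vs 'c' => differ
  Position 5: 'd' vs 'd' => same
Total differences (Hamming distance): 5

5


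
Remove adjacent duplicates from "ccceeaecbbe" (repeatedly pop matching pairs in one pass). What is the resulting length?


Input: ccceeaecbbe
Stack-based adjacent duplicate removal:
  Read 'c': push. Stack: c
  Read 'c': matches stack top 'c' => pop. Stack: (empty)
  Read 'c': push. Stack: c
  Read 'e': push. Stack: ce
  Read 'e': matches stack top 'e' => pop. Stack: c
  Read 'a': push. Stack: ca
  Read 'e': push. Stack: cae
  Read 'c': push. Stack: caec
  Read 'b': push. Stack: caecb
  Read 'b': matches stack top 'b' => pop. Stack: caec
  Read 'e': push. Stack: caece
Final stack: "caece" (length 5)

5


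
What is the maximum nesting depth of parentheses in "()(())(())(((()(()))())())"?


Input: "()(())(())(((()(()))())())"
Tracking depth:
  Position 0 '(': depth becomes 1
  Position 1 ')': depth becomes 0
  Position 2 '(': depth becomes 1
  Position 3 '(': depth becomes 2
  Position 4 ')': depth becomes 1
  Position 5 ')': depth becomes 0
  Position 6 '(': depth becomes 1
  Position 7 '(': depth becomes 2
  Position 8 ')': depth becomes 1
  Position 9 ')': depth becomes 0
  Position 10 '(': depth becomes 1
  Position 11 '(': depth becomes 2
  Position 12 '(': depth becomes 3
  Position 13 '(': depth becomes 4
  Position 14 ')': depth becomes 3
  Position 15 '(': depth becomes 4
  Position 16 '(': depth becomes 5
  Position 17 ')': depth becomes 4
  Position 18 ')': depth becomes 3
  Position 19 ')': depth becomes 2
  Position 20 '(': depth becomes 3
  Position 21 ')': depth becomes 2
  Position 22 ')': depth becomes 1
  Position 23 '(': depth becomes 2
  Position 24 ')': depth becomes 1
  Position 25 ')': depth becomes 0
Maximum depth reached: 5

5


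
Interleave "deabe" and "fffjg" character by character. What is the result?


Interleaving "deabe" and "fffjg":
  Position 0: 'd' from first, 'f' from second => "df"
  Position 1: 'e' from first, 'f' from second => "ef"
  Position 2: 'a' from first, 'f' from second => "af"
  Position 3: 'b' from first, 'j' from second => "bj"
  Position 4: 'e' from first, 'g' from second => "eg"
Result: dfefafbjeg

dfefafbjeg


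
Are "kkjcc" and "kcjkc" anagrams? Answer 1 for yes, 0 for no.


Strings: "kkjcc", "kcjkc"
Sorted first:  ccjkk
Sorted second: ccjkk
Sorted forms match => anagrams

1


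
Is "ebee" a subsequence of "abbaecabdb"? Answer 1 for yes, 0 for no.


Check if "ebee" is a subsequence of "abbaecabdb"
Greedy scan:
  Position 0 ('a'): no match needed
  Position 1 ('b'): no match needed
  Position 2 ('b'): no match needed
  Position 3 ('a'): no match needed
  Position 4 ('e'): matches sub[0] = 'e'
  Position 5 ('c'): no match needed
  Position 6 ('a'): no match needed
  Position 7 ('b'): matches sub[1] = 'b'
  Position 8 ('d'): no match needed
  Position 9 ('b'): no match needed
Only matched 2/4 characters => not a subsequence

0


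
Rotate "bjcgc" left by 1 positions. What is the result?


Input: "bjcgc", rotate left by 1
First 1 characters: "b"
Remaining characters: "jcgc"
Concatenate remaining + first: "jcgc" + "b" = "jcgcb"

jcgcb


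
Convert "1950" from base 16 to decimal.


Input: "1950" in base 16
Positional expansion:
  Digit '1' (value 1) x 16^3 = 4096
  Digit '9' (value 9) x 16^2 = 2304
  Digit '5' (value 5) x 16^1 = 80
  Digit '0' (value 0) x 16^0 = 0
Sum = 6480

6480


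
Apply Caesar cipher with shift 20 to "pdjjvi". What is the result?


Caesar cipher: shift "pdjjvi" by 20
  'p' (pos 15) + 20 = pos 9 = 'j'
  'd' (pos 3) + 20 = pos 23 = 'x'
  'j' (pos 9) + 20 = pos 3 = 'd'
  'j' (pos 9) + 20 = pos 3 = 'd'
  'v' (pos 21) + 20 = pos 15 = 'p'
  'i' (pos 8) + 20 = pos 2 = 'c'
Result: jxddpc

jxddpc


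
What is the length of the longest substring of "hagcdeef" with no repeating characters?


Input: "hagcdeef"
Sliding window (track last position of each char):
  Position 0 ('h'): window [0,0] length 1 -- new best
  Position 1 ('a'): window [0,1] length 2 -- new best
  Position 2 ('g'): window [0,2] length 3 -- new best
  Position 3 ('c'): window [0,3] length 4 -- new best
  Position 4 ('d'): window [0,4] length 5 -- new best
  Position 5 ('e'): window [0,5] length 6 -- new best
  Position 6 ('e'): repeat (last at 5), move window start to 6
  Position 6 ('e'): window [6,6] length 1
  Position 7 ('f'): window [6,7] length 2
Longest substring with no repeats: "hagcde" with length 6

6


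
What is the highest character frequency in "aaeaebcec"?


Input: aaeaebcec
Character counts:
  'a': 3
  'b': 1
  'c': 2
  'e': 3
Maximum frequency: 3

3


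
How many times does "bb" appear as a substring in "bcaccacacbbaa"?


Searching for "bb" in "bcaccacacbbaa"
Scanning each position:
  Position 0: "bc" => no
  Position 1: "ca" => no
  Position 2: "ac" => no
  Position 3: "cc" => no
  Position 4: "ca" => no
  Position 5: "ac" => no
  Position 6: "ca" => no
  Position 7: "ac" => no
  Position 8: "cb" => no
  Position 9: "bb" => MATCH
  Position 10: "ba" => no
  Position 11: "aa" => no
Total occurrences: 1

1


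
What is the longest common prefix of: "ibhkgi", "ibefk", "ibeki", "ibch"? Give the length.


Words: ibhkgi, ibefk, ibeki, ibch
  Position 0: all 'i' => match
  Position 1: all 'b' => match
  Position 2: ('h', 'e', 'e', 'c') => mismatch, stop
LCP = "ib" (length 2)

2


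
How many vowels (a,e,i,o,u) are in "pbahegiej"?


Input: pbahegiej
Checking each character:
  'p' at position 0: consonant
  'b' at position 1: consonant
  'a' at position 2: vowel (running total: 1)
  'h' at position 3: consonant
  'e' at position 4: vowel (running total: 2)
  'g' at position 5: consonant
  'i' at position 6: vowel (running total: 3)
  'e' at position 7: vowel (running total: 4)
  'j' at position 8: consonant
Total vowels: 4

4


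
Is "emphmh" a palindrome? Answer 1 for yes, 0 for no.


Input: emphmh
Reversed: hmhpme
  Compare pos 0 ('e') with pos 5 ('h'): MISMATCH
  Compare pos 1 ('m') with pos 4 ('m'): match
  Compare pos 2 ('p') with pos 3 ('h'): MISMATCH
Result: not a palindrome

0


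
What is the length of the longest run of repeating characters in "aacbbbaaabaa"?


Input: "aacbbbaaabaa"
Scanning for longest run:
  Position 1 ('a'): continues run of 'a', length=2
  Position 2 ('c'): new char, reset run to 1
  Position 3 ('b'): new char, reset run to 1
  Position 4 ('b'): continues run of 'b', length=2
  Position 5 ('b'): continues run of 'b', length=3
  Position 6 ('a'): new char, reset run to 1
  Position 7 ('a'): continues run of 'a', length=2
  Position 8 ('a'): continues run of 'a', length=3
  Position 9 ('b'): new char, reset run to 1
  Position 10 ('a'): new char, reset run to 1
  Position 11 ('a'): continues run of 'a', length=2
Longest run: 'b' with length 3

3


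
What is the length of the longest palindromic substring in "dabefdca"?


Input: "dabefdca"
Checking substrings for palindromes:
  No multi-char palindromic substrings found
Longest palindromic substring: "d" with length 1

1


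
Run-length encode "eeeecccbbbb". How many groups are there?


Input: eeeecccbbbb
Scanning for consecutive runs:
  Group 1: 'e' x 4 (positions 0-3)
  Group 2: 'c' x 3 (positions 4-6)
  Group 3: 'b' x 4 (positions 7-10)
Total groups: 3

3


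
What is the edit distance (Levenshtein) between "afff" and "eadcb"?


Computing edit distance: "afff" -> "eadcb"
DP table:
           e    a    d    c    b
      0    1    2    3    4    5
  a   1    1    1    2    3    4
  f   2    2    2    2    3    4
  f   3    3    3    3    3    4
  f   4    4    4    4    4    4
Edit distance = dp[4][5] = 4

4


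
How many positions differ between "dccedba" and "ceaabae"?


Comparing "dccedba" and "ceaabae" position by position:
  Position 0: 'd' vs 'c' => DIFFER
  Position 1: 'c' vs 'e' => DIFFER
  Position 2: 'c' vs 'a' => DIFFER
  Position 3: 'e' vs 'a' => DIFFER
  Position 4: 'd' vs 'b' => DIFFER
  Position 5: 'b' vs 'a' => DIFFER
  Position 6: 'a' vs 'e' => DIFFER
Positions that differ: 7

7


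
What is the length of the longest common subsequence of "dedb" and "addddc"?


LCS of "dedb" and "addddc"
DP table:
           a    d    d    d    d    c
      0    0    0    0    0    0    0
  d   0    0    1    1    1    1    1
  e   0    0    1    1    1    1    1
  d   0    0    1    2    2    2    2
  b   0    0    1    2    2    2    2
LCS length = dp[4][6] = 2

2


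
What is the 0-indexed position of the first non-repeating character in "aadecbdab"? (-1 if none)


Input: aadecbdab
Character frequencies:
  'a': 3
  'b': 2
  'c': 1
  'd': 2
  'e': 1
Scanning left to right for freq == 1:
  Position 0 ('a'): freq=3, skip
  Position 1 ('a'): freq=3, skip
  Position 2 ('d'): freq=2, skip
  Position 3 ('e'): unique! => answer = 3

3


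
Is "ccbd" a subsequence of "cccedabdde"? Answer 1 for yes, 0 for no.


Check if "ccbd" is a subsequence of "cccedabdde"
Greedy scan:
  Position 0 ('c'): matches sub[0] = 'c'
  Position 1 ('c'): matches sub[1] = 'c'
  Position 2 ('c'): no match needed
  Position 3 ('e'): no match needed
  Position 4 ('d'): no match needed
  Position 5 ('a'): no match needed
  Position 6 ('b'): matches sub[2] = 'b'
  Position 7 ('d'): matches sub[3] = 'd'
  Position 8 ('d'): no match needed
  Position 9 ('e'): no match needed
All 4 characters matched => is a subsequence

1


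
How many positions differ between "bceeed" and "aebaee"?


Comparing "bceeed" and "aebaee" position by position:
  Position 0: 'b' vs 'a' => DIFFER
  Position 1: 'c' vs 'e' => DIFFER
  Position 2: 'e' vs 'b' => DIFFER
  Position 3: 'e' vs 'a' => DIFFER
  Position 4: 'e' vs 'e' => same
  Position 5: 'd' vs 'e' => DIFFER
Positions that differ: 5

5


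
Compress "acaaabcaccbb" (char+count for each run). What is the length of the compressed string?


Input: acaaabcaccbb
Runs:
  'a' x 1 => "a1"
  'c' x 1 => "c1"
  'a' x 3 => "a3"
  'b' x 1 => "b1"
  'c' x 1 => "c1"
  'a' x 1 => "a1"
  'c' x 2 => "c2"
  'b' x 2 => "b2"
Compressed: "a1c1a3b1c1a1c2b2"
Compressed length: 16

16


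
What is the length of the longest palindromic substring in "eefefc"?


Input: "eefefc"
Checking substrings for palindromes:
  [1:4] "efe" (len 3) => palindrome
  [2:5] "fef" (len 3) => palindrome
  [0:2] "ee" (len 2) => palindrome
Longest palindromic substring: "efe" with length 3

3


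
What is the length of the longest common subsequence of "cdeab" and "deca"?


LCS of "cdeab" and "deca"
DP table:
           d    e    c    a
      0    0    0    0    0
  c   0    0    0    1    1
  d   0    1    1    1    1
  e   0    1    2    2    2
  a   0    1    2    2    3
  b   0    1    2    2    3
LCS length = dp[5][4] = 3

3


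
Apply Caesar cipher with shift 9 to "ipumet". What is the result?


Caesar cipher: shift "ipumet" by 9
  'i' (pos 8) + 9 = pos 17 = 'r'
  'p' (pos 15) + 9 = pos 24 = 'y'
  'u' (pos 20) + 9 = pos 3 = 'd'
  'm' (pos 12) + 9 = pos 21 = 'v'
  'e' (pos 4) + 9 = pos 13 = 'n'
  't' (pos 19) + 9 = pos 2 = 'c'
Result: rydvnc

rydvnc


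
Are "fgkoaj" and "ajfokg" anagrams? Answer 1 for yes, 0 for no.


Strings: "fgkoaj", "ajfokg"
Sorted first:  afgjko
Sorted second: afgjko
Sorted forms match => anagrams

1


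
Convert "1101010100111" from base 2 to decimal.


Input: "1101010100111" in base 2
Positional expansion:
  Digit '1' (value 1) x 2^12 = 4096
  Digit '1' (value 1) x 2^11 = 2048
  Digit '0' (value 0) x 2^10 = 0
  Digit '1' (value 1) x 2^9 = 512
  Digit '0' (value 0) x 2^8 = 0
  Digit '1' (value 1) x 2^7 = 128
  Digit '0' (value 0) x 2^6 = 0
  Digit '1' (value 1) x 2^5 = 32
  Digit '0' (value 0) x 2^4 = 0
  Digit '0' (value 0) x 2^3 = 0
  Digit '1' (value 1) x 2^2 = 4
  Digit '1' (value 1) x 2^1 = 2
  Digit '1' (value 1) x 2^0 = 1
Sum = 6823

6823


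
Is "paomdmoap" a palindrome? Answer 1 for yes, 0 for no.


Input: paomdmoap
Reversed: paomdmoap
  Compare pos 0 ('p') with pos 8 ('p'): match
  Compare pos 1 ('a') with pos 7 ('a'): match
  Compare pos 2 ('o') with pos 6 ('o'): match
  Compare pos 3 ('m') with pos 5 ('m'): match
Result: palindrome

1


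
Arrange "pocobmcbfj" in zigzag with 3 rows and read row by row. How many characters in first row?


Zigzag "pocobmcbfj" into 3 rows:
Placing characters:
  'p' => row 0
  'o' => row 1
  'c' => row 2
  'o' => row 1
  'b' => row 0
  'm' => row 1
  'c' => row 2
  'b' => row 1
  'f' => row 0
  'j' => row 1
Rows:
  Row 0: "pbf"
  Row 1: "oombj"
  Row 2: "cc"
First row length: 3

3


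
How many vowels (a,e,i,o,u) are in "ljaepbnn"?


Input: ljaepbnn
Checking each character:
  'l' at position 0: consonant
  'j' at position 1: consonant
  'a' at position 2: vowel (running total: 1)
  'e' at position 3: vowel (running total: 2)
  'p' at position 4: consonant
  'b' at position 5: consonant
  'n' at position 6: consonant
  'n' at position 7: consonant
Total vowels: 2

2


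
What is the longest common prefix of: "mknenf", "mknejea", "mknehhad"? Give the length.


Words: mknenf, mknejea, mknehhad
  Position 0: all 'm' => match
  Position 1: all 'k' => match
  Position 2: all 'n' => match
  Position 3: all 'e' => match
  Position 4: ('n', 'j', 'h') => mismatch, stop
LCP = "mkne" (length 4)

4


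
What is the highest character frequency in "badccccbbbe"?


Input: badccccbbbe
Character counts:
  'a': 1
  'b': 4
  'c': 4
  'd': 1
  'e': 1
Maximum frequency: 4

4


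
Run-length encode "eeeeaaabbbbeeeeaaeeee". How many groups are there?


Input: eeeeaaabbbbeeeeaaeeee
Scanning for consecutive runs:
  Group 1: 'e' x 4 (positions 0-3)
  Group 2: 'a' x 3 (positions 4-6)
  Group 3: 'b' x 4 (positions 7-10)
  Group 4: 'e' x 4 (positions 11-14)
  Group 5: 'a' x 2 (positions 15-16)
  Group 6: 'e' x 4 (positions 17-20)
Total groups: 6

6


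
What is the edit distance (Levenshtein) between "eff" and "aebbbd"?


Computing edit distance: "eff" -> "aebbbd"
DP table:
           a    e    b    b    b    d
      0    1    2    3    4    5    6
  e   1    1    1    2    3    4    5
  f   2    2    2    2    3    4    5
  f   3    3    3    3    3    4    5
Edit distance = dp[3][6] = 5

5


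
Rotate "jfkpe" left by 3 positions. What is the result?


Input: "jfkpe", rotate left by 3
First 3 characters: "jfk"
Remaining characters: "pe"
Concatenate remaining + first: "pe" + "jfk" = "pejfk"

pejfk


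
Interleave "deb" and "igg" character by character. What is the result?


Interleaving "deb" and "igg":
  Position 0: 'd' from first, 'i' from second => "di"
  Position 1: 'e' from first, 'g' from second => "eg"
  Position 2: 'b' from first, 'g' from second => "bg"
Result: diegbg

diegbg


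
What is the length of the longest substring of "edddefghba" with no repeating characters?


Input: "edddefghba"
Sliding window (track last position of each char):
  Position 0 ('e'): window [0,0] length 1 -- new best
  Position 1 ('d'): window [0,1] length 2 -- new best
  Position 2 ('d'): repeat (last at 1), move window start to 2
  Position 2 ('d'): window [2,2] length 1
  Position 3 ('d'): repeat (last at 2), move window start to 3
  Position 3 ('d'): window [3,3] length 1
  Position 4 ('e'): window [3,4] length 2
  Position 5 ('f'): window [3,5] length 3 -- new best
  Position 6 ('g'): window [3,6] length 4 -- new best
  Position 7 ('h'): window [3,7] length 5 -- new best
  Position 8 ('b'): window [3,8] length 6 -- new best
  Position 9 ('a'): window [3,9] length 7 -- new best
Longest substring with no repeats: "defghba" with length 7

7


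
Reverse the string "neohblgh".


Input: neohblgh
Reading characters right to left:
  Position 7: 'h'
  Position 6: 'g'
  Position 5: 'l'
  Position 4: 'b'
  Position 3: 'h'
  Position 2: 'o'
  Position 1: 'e'
  Position 0: 'n'
Reversed: hglbhoen

hglbhoen


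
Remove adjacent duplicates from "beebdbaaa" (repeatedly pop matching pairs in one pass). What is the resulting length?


Input: beebdbaaa
Stack-based adjacent duplicate removal:
  Read 'b': push. Stack: b
  Read 'e': push. Stack: be
  Read 'e': matches stack top 'e' => pop. Stack: b
  Read 'b': matches stack top 'b' => pop. Stack: (empty)
  Read 'd': push. Stack: d
  Read 'b': push. Stack: db
  Read 'a': push. Stack: dba
  Read 'a': matches stack top 'a' => pop. Stack: db
  Read 'a': push. Stack: dba
Final stack: "dba" (length 3)

3


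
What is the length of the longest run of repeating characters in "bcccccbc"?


Input: "bcccccbc"
Scanning for longest run:
  Position 1 ('c'): new char, reset run to 1
  Position 2 ('c'): continues run of 'c', length=2
  Position 3 ('c'): continues run of 'c', length=3
  Position 4 ('c'): continues run of 'c', length=4
  Position 5 ('c'): continues run of 'c', length=5
  Position 6 ('b'): new char, reset run to 1
  Position 7 ('c'): new char, reset run to 1
Longest run: 'c' with length 5

5


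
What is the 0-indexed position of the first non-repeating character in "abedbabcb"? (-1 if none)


Input: abedbabcb
Character frequencies:
  'a': 2
  'b': 4
  'c': 1
  'd': 1
  'e': 1
Scanning left to right for freq == 1:
  Position 0 ('a'): freq=2, skip
  Position 1 ('b'): freq=4, skip
  Position 2 ('e'): unique! => answer = 2

2


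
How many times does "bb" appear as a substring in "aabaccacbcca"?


Searching for "bb" in "aabaccacbcca"
Scanning each position:
  Position 0: "aa" => no
  Position 1: "ab" => no
  Position 2: "ba" => no
  Position 3: "ac" => no
  Position 4: "cc" => no
  Position 5: "ca" => no
  Position 6: "ac" => no
  Position 7: "cb" => no
  Position 8: "bc" => no
  Position 9: "cc" => no
  Position 10: "ca" => no
Total occurrences: 0

0


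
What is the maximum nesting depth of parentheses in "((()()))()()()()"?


Input: "((()()))()()()()"
Tracking depth:
  Position 0 '(': depth becomes 1
  Position 1 '(': depth becomes 2
  Position 2 '(': depth becomes 3
  Position 3 ')': depth becomes 2
  Position 4 '(': depth becomes 3
  Position 5 ')': depth becomes 2
  Position 6 ')': depth becomes 1
  Position 7 ')': depth becomes 0
  Position 8 '(': depth becomes 1
  Position 9 ')': depth becomes 0
  Position 10 '(': depth becomes 1
  Position 11 ')': depth becomes 0
  Position 12 '(': depth becomes 1
  Position 13 ')': depth becomes 0
  Position 14 '(': depth becomes 1
  Position 15 ')': depth becomes 0
Maximum depth reached: 3

3


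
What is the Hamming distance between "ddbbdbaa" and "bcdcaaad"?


Comparing "ddbbdbaa" and "bcdcaaad" position by position:
  Position 0: 'd' vs 'b' => differ
  Position 1: 'd' vs 'c' => differ
  Position 2: 'b' vs 'd' => differ
  Position 3: 'b' vs 'c' => differ
  Position 4: 'd' vs 'a' => differ
  Position 5: 'b' vs 'a' => differ
  Position 6: 'a' vs 'a' => same
  Position 7: 'a' vs 'd' => differ
Total differences (Hamming distance): 7

7


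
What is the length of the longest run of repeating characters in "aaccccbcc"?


Input: "aaccccbcc"
Scanning for longest run:
  Position 1 ('a'): continues run of 'a', length=2
  Position 2 ('c'): new char, reset run to 1
  Position 3 ('c'): continues run of 'c', length=2
  Position 4 ('c'): continues run of 'c', length=3
  Position 5 ('c'): continues run of 'c', length=4
  Position 6 ('b'): new char, reset run to 1
  Position 7 ('c'): new char, reset run to 1
  Position 8 ('c'): continues run of 'c', length=2
Longest run: 'c' with length 4

4


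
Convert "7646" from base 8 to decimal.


Input: "7646" in base 8
Positional expansion:
  Digit '7' (value 7) x 8^3 = 3584
  Digit '6' (value 6) x 8^2 = 384
  Digit '4' (value 4) x 8^1 = 32
  Digit '6' (value 6) x 8^0 = 6
Sum = 4006

4006


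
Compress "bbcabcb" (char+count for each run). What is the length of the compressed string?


Input: bbcabcb
Runs:
  'b' x 2 => "b2"
  'c' x 1 => "c1"
  'a' x 1 => "a1"
  'b' x 1 => "b1"
  'c' x 1 => "c1"
  'b' x 1 => "b1"
Compressed: "b2c1a1b1c1b1"
Compressed length: 12

12


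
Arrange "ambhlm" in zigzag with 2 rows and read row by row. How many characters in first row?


Zigzag "ambhlm" into 2 rows:
Placing characters:
  'a' => row 0
  'm' => row 1
  'b' => row 0
  'h' => row 1
  'l' => row 0
  'm' => row 1
Rows:
  Row 0: "abl"
  Row 1: "mhm"
First row length: 3

3


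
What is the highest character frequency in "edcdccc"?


Input: edcdccc
Character counts:
  'c': 4
  'd': 2
  'e': 1
Maximum frequency: 4

4


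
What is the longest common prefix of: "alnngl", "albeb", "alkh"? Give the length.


Words: alnngl, albeb, alkh
  Position 0: all 'a' => match
  Position 1: all 'l' => match
  Position 2: ('n', 'b', 'k') => mismatch, stop
LCP = "al" (length 2)

2


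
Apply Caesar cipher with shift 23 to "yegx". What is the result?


Caesar cipher: shift "yegx" by 23
  'y' (pos 24) + 23 = pos 21 = 'v'
  'e' (pos 4) + 23 = pos 1 = 'b'
  'g' (pos 6) + 23 = pos 3 = 'd'
  'x' (pos 23) + 23 = pos 20 = 'u'
Result: vbdu

vbdu


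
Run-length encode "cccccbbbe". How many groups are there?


Input: cccccbbbe
Scanning for consecutive runs:
  Group 1: 'c' x 5 (positions 0-4)
  Group 2: 'b' x 3 (positions 5-7)
  Group 3: 'e' x 1 (positions 8-8)
Total groups: 3

3


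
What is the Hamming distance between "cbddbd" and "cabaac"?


Comparing "cbddbd" and "cabaac" position by position:
  Position 0: 'c' vs 'c' => same
  Position 1: 'b' vs 'a' => differ
  Position 2: 'd' vs 'b' => differ
  Position 3: 'd' vs 'a' => differ
  Position 4: 'b' vs 'a' => differ
  Position 5: 'd' vs 'c' => differ
Total differences (Hamming distance): 5

5


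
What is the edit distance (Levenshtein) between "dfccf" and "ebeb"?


Computing edit distance: "dfccf" -> "ebeb"
DP table:
           e    b    e    b
      0    1    2    3    4
  d   1    1    2    3    4
  f   2    2    2    3    4
  c   3    3    3    3    4
  c   4    4    4    4    4
  f   5    5    5    5    5
Edit distance = dp[5][4] = 5

5


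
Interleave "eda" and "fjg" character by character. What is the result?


Interleaving "eda" and "fjg":
  Position 0: 'e' from first, 'f' from second => "ef"
  Position 1: 'd' from first, 'j' from second => "dj"
  Position 2: 'a' from first, 'g' from second => "ag"
Result: efdjag

efdjag


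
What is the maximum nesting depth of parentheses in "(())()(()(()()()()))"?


Input: "(())()(()(()()()()))"
Tracking depth:
  Position 0 '(': depth becomes 1
  Position 1 '(': depth becomes 2
  Position 2 ')': depth becomes 1
  Position 3 ')': depth becomes 0
  Position 4 '(': depth becomes 1
  Position 5 ')': depth becomes 0
  Position 6 '(': depth becomes 1
  Position 7 '(': depth becomes 2
  Position 8 ')': depth becomes 1
  Position 9 '(': depth becomes 2
  Position 10 '(': depth becomes 3
  Position 11 ')': depth becomes 2
  Position 12 '(': depth becomes 3
  Position 13 ')': depth becomes 2
  Position 14 '(': depth becomes 3
  Position 15 ')': depth becomes 2
  Position 16 '(': depth becomes 3
  Position 17 ')': depth becomes 2
  Position 18 ')': depth becomes 1
  Position 19 ')': depth becomes 0
Maximum depth reached: 3

3


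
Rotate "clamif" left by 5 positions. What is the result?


Input: "clamif", rotate left by 5
First 5 characters: "clami"
Remaining characters: "f"
Concatenate remaining + first: "f" + "clami" = "fclami"

fclami


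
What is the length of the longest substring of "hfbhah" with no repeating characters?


Input: "hfbhah"
Sliding window (track last position of each char):
  Position 0 ('h'): window [0,0] length 1 -- new best
  Position 1 ('f'): window [0,1] length 2 -- new best
  Position 2 ('b'): window [0,2] length 3 -- new best
  Position 3 ('h'): repeat (last at 0), move window start to 1
  Position 3 ('h'): window [1,3] length 3
  Position 4 ('a'): window [1,4] length 4 -- new best
  Position 5 ('h'): repeat (last at 3), move window start to 4
  Position 5 ('h'): window [4,5] length 2
Longest substring with no repeats: "fbha" with length 4

4


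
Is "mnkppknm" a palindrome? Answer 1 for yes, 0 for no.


Input: mnkppknm
Reversed: mnkppknm
  Compare pos 0 ('m') with pos 7 ('m'): match
  Compare pos 1 ('n') with pos 6 ('n'): match
  Compare pos 2 ('k') with pos 5 ('k'): match
  Compare pos 3 ('p') with pos 4 ('p'): match
Result: palindrome

1


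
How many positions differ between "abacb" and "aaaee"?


Comparing "abacb" and "aaaee" position by position:
  Position 0: 'a' vs 'a' => same
  Position 1: 'b' vs 'a' => DIFFER
  Position 2: 'a' vs 'a' => same
  Position 3: 'c' vs 'e' => DIFFER
  Position 4: 'b' vs 'e' => DIFFER
Positions that differ: 3

3


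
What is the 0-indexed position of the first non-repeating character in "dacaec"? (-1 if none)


Input: dacaec
Character frequencies:
  'a': 2
  'c': 2
  'd': 1
  'e': 1
Scanning left to right for freq == 1:
  Position 0 ('d'): unique! => answer = 0

0


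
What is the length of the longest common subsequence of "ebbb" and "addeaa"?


LCS of "ebbb" and "addeaa"
DP table:
           a    d    d    e    a    a
      0    0    0    0    0    0    0
  e   0    0    0    0    1    1    1
  b   0    0    0    0    1    1    1
  b   0    0    0    0    1    1    1
  b   0    0    0    0    1    1    1
LCS length = dp[4][6] = 1

1


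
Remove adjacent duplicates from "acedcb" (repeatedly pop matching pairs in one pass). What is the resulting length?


Input: acedcb
Stack-based adjacent duplicate removal:
  Read 'a': push. Stack: a
  Read 'c': push. Stack: ac
  Read 'e': push. Stack: ace
  Read 'd': push. Stack: aced
  Read 'c': push. Stack: acedc
  Read 'b': push. Stack: acedcb
Final stack: "acedcb" (length 6)

6


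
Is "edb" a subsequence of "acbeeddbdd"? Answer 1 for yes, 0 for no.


Check if "edb" is a subsequence of "acbeeddbdd"
Greedy scan:
  Position 0 ('a'): no match needed
  Position 1 ('c'): no match needed
  Position 2 ('b'): no match needed
  Position 3 ('e'): matches sub[0] = 'e'
  Position 4 ('e'): no match needed
  Position 5 ('d'): matches sub[1] = 'd'
  Position 6 ('d'): no match needed
  Position 7 ('b'): matches sub[2] = 'b'
  Position 8 ('d'): no match needed
  Position 9 ('d'): no match needed
All 3 characters matched => is a subsequence

1


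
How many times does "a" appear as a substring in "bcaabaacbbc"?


Searching for "a" in "bcaabaacbbc"
Scanning each position:
  Position 0: "b" => no
  Position 1: "c" => no
  Position 2: "a" => MATCH
  Position 3: "a" => MATCH
  Position 4: "b" => no
  Position 5: "a" => MATCH
  Position 6: "a" => MATCH
  Position 7: "c" => no
  Position 8: "b" => no
  Position 9: "b" => no
  Position 10: "c" => no
Total occurrences: 4

4
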